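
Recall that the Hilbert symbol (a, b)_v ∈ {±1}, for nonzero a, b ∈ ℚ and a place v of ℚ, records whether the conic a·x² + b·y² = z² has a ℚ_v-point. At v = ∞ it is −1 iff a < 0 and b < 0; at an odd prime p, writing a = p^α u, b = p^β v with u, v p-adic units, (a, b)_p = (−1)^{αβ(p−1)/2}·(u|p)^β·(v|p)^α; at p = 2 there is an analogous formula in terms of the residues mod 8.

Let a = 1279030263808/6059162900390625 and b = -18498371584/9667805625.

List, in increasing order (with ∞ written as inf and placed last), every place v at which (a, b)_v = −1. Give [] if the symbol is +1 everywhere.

Mod squares: a ≡ 1333, b ≡ -9331. Check v ∈ {∞, 2, 3, 5, 7, 11, 19, 23, 31, 43}.
v=11: a=11^4·(≡6), b=11^2·(≡8) mod 11; (6|11)=-1, (8|11)=-1; (−1)^{4·2·5}·(-1)^2·(-1)^4 = +1.
v=3: a=3^-2·(≡1), b=3^-4·(≡2) mod 3; (1|3)=+1, (2|3)=-1; (−1)^{-2·-4·1}·(+1)^-4·(-1)^-2 = +1.
v=19: a=19^-4·(≡3), b=19^-2·(≡1) mod 19; (3|19)=-1, (1|19)=+1; (−1)^{-4·-2·9}·(-1)^-2·(+1)^-4 = +1.
v=7: a=7^0·(≡6), b=7^1·(≡2) mod 7; (6|7)=-1, (2|7)=+1; (−1)^{0·1·3}·(-1)^1·(+1)^0 = -1.
v=43: a=43^1·(≡23), b=43^1·(≡35) mod 43; (23|43)=+1, (35|43)=+1; (−1)^{1·1·21}·(+1)^1·(+1)^1 = -1.
v=5: a=5^-10·(≡3), b=5^-4·(≡4) mod 5; (3|5)=-1, (4|5)=+1; (−1)^{-10·-4·2}·(-1)^-4·(+1)^-10 = +1.
v=23: a=23^-2·(≡14), b=23^-2·(≡22) mod 23; (14|23)=-1, (22|23)=-1; (−1)^{-2·-2·11}·(-1)^-2·(-1)^-2 = +1.
v=∞: 1333 > 0 and -9331 < 0  ⇒  (a,b)_∞ = +1.
v=2: v_2(a)=16, v_2(b)=14; units ≡ 5, 5 (mod 8); ε·ε+αω+βω = 0·0+16·1+14·1 ≡ 0  ⇒  (a,b)_2 = +1.
v=31: a=31^1·(≡24), b=31^1·(≡7) mod 31; (24|31)=-1, (7|31)=+1; (−1)^{1·1·15}·(-1)^1·(+1)^1 = +1.
Ram(1333, -9331) = {7, 43}; no ℚ_7-point on the conic.

[7, 43]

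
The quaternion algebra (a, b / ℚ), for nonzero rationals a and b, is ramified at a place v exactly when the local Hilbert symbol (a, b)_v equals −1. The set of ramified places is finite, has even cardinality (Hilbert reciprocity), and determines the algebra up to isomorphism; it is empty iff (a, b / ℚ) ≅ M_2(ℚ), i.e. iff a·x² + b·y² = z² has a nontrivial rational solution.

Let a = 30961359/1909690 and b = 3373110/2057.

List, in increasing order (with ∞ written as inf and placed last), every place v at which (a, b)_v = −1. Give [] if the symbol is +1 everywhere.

[2, 5]

(a, b) ≡ (390, 6630) mod (ℚ^×)²; places V = {2, 3, 5, 11, 13, 17, 19, 23, 31, ∞}.
(a,b)_31: α=0, u≡5; β=2, v≡26 (mod 31); (5|31)=+1, (26|31)=-1; sign (−1)^0·+1^2·-1^0 = +1.
(a,b)_23: α=-2, u≡22; β=0, v≡16 (mod 23); (22|23)=-1, (16|23)=+1; sign (−1)^0·-1^0·+1^-2 = +1.
(a,b)_13: α=1, u≡10; β=1, v≡1 (mod 13); (10|13)=+1, (1|13)=+1; sign (−1)^0·+1^1·+1^1 = +1.
(a,b)_3: α=9, u≡1; β=3, v≡2 (mod 3); (1|3)=+1, (2|3)=-1; sign (−1)^1·+1^3·-1^9 = +1.
(a,b)_2: α=-1, β=1; u≡3, v≡3 (mod 8); ε(u)ε(v)=1·1, αω(v)=-1·1, βω(u)=1·1; sum ≡ 1  ⇒  -1.
(a,b)_5: α=-1, u≡3; β=1, v≡1 (mod 5); (3|5)=-1, (1|5)=+1; sign (−1)^0·-1^1·+1^-1 = -1.
(a,b)_17: α=0, u≡2; β=-1, v≡2 (mod 17); (2|17)=+1, (2|17)=+1; sign (−1)^0·+1^-1·+1^0 = +1.
(a,b)_∞: sgn(390)=+, sgn(6630)=+, so +1.
(a,b)_11: α=2, u≡4; β=-2, v≡8 (mod 11); (4|11)=+1, (8|11)=-1; sign (−1)^0·+1^-2·-1^2 = +1.
(a,b)_19: α=-2, u≡10; β=0, v≡8 (mod 19); (10|19)=-1, (8|19)=-1; sign (−1)^0·-1^0·-1^-2 = +1.
|Ram(390, 6630)| = 2, even; anisotropic at {2, 5}.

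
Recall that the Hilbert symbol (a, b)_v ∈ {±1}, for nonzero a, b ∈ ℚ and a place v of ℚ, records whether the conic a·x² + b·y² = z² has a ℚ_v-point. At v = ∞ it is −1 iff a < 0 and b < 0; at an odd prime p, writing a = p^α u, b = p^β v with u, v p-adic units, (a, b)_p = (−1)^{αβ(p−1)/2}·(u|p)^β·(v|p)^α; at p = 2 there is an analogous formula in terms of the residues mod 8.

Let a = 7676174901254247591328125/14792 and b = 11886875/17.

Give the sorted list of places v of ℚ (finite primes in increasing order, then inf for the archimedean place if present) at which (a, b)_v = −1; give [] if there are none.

[2, 5, 13, 17]

Mod squares: a ≡ 10010, b ≡ 323323. Check v ∈ {∞, 2, 3, 5, 7, 11, 13, 17, 19, 43}.
v=5: a=5^7·(≡2), b=5^4·(≡2) mod 5; (2|5)=-1, (2|5)=-1; (−1)^{7·4·2}·(-1)^4·(-1)^7 = -1.
v=19: a=19^4·(≡6), b=19^1·(≡13) mod 19; (6|19)=+1, (13|19)=-1; (−1)^{4·1·9}·(+1)^1·(-1)^4 = +1.
v=11: a=11^3·(≡8), b=11^1·(≡3) mod 11; (8|11)=-1, (3|11)=+1; (−1)^{3·1·5}·(-1)^1·(+1)^3 = +1.
v=2: v_2(a)=-3, v_2(b)=0; units ≡ 5, 3 (mod 8); ε·ε+αω+βω = 0·1+-3·1+0·1 ≡ 1  ⇒  (a,b)_2 = -1.
v=13: a=13^3·(≡4), b=13^1·(≡5) mod 13; (4|13)=+1, (5|13)=-1; (−1)^{3·1·6}·(+1)^1·(-1)^3 = -1.
v=17: a=17^4·(≡3), b=17^-1·(≡16) mod 17; (3|17)=-1, (16|17)=+1; (−1)^{4·-1·8}·(-1)^-1·(+1)^4 = -1.
v=7: a=7^3·(≡4), b=7^1·(≡3) mod 7; (4|7)=+1, (3|7)=-1; (−1)^{3·1·3}·(+1)^1·(-1)^3 = +1.
v=43: a=43^-2·(≡2), b=43^0·(≡10) mod 43; (2|43)=-1, (10|43)=+1; (−1)^{-2·0·21}·(-1)^0·(+1)^-2 = +1.
v=3: a=3^2·(≡2), b=3^0·(≡1) mod 3; (2|3)=-1, (1|3)=+1; (−1)^{2·0·1}·(-1)^0·(+1)^2 = +1.
v=∞: 10010 > 0 and 323323 > 0  ⇒  (a,b)_∞ = +1.
(10010, 323323 / ℚ) ramifies at {2, 5, 13, 17}: a division algebra.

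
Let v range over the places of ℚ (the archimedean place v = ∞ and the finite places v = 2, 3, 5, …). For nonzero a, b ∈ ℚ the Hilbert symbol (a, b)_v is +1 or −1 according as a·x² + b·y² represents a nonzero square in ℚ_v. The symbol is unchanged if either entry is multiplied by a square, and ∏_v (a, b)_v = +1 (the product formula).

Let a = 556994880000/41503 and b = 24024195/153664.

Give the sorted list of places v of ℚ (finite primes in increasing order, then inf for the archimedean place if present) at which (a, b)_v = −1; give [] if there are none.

(a, b) ≡ (300846, 195) mod (ℚ^×)²; places V = {2, 3, 5, 7, 11, 13, 19, 29, ∞}.
(a,b)_19: α=1, u≡17; β=0, v≡4 (mod 19); (17|19)=+1, (4|19)=+1; sign (−1)^0·+1^0·+1^1 = +1.
(a,b)_13: α=1, u≡8; β=3, v≡7 (mod 13); (8|13)=-1, (7|13)=-1; sign (−1)^0·-1^3·-1^1 = +1.
(a,b)_∞: sgn(300846)=+, sgn(195)=+, so +1.
(a,b)_11: α=-2, u≡10; β=0, v≡6 (mod 11); (10|11)=-1, (6|11)=-1; sign (−1)^0·-1^0·-1^-2 = +1.
(a,b)_5: α=4, u≡1; β=1, v≡1 (mod 5); (1|5)=+1, (1|5)=+1; sign (−1)^0·+1^1·+1^4 = +1.
(a,b)_3: α=5, u≡1; β=7, v≡2 (mod 3); (1|3)=+1, (2|3)=-1; sign (−1)^1·+1^7·-1^5 = +1.
(a,b)_2: α=9, β=-6; u≡7, v≡3 (mod 8); ε(u)ε(v)=1·1, αω(v)=9·1, βω(u)=-6·0; sum ≡ 0  ⇒  +1.
(a,b)_29: α=1, u≡12; β=0, v≡2 (mod 29); (12|29)=-1, (2|29)=-1; sign (−1)^0·-1^0·-1^1 = -1.
(a,b)_7: α=-3, u≡3; β=-4, v≡6 (mod 7); (3|7)=-1, (6|7)=-1; sign (−1)^0·-1^-4·-1^-3 = -1.
Ram(300846, 195) = {7, 29}; no ℚ_7-point on the conic.

[7, 29]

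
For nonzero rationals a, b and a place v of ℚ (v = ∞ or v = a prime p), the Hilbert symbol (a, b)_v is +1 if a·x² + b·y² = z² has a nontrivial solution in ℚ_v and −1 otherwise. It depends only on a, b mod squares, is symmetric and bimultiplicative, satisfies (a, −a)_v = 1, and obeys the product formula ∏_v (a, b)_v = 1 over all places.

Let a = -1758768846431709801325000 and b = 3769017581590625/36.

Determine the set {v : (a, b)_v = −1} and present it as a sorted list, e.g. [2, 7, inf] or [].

[7, 13, 29, 31]

(a, b) ≡ (-206770, 14105) mod (ℚ^×)²; places V = {2, 3, 5, 7, 13, 23, 29, 31, ∞}.
(a,b)_5: α=5, u≡1; β=5, v≡4 (mod 5); (1|5)=+1, (4|5)=+1; sign (−1)^0·+1^5·+1^5 = +1.
(a,b)_3: α=0, u≡2; β=-2, v≡2 (mod 3); (2|3)=-1, (2|3)=-1; sign (−1)^0·-1^-2·-1^0 = +1.
(a,b)_23: α=3, u≡6; β=2, v≡18 (mod 23); (6|23)=+1, (18|23)=+1; sign (−1)^0·+1^2·+1^3 = +1.
(a,b)_7: α=2, u≡6; β=1, v≡5 (mod 7); (6|7)=-1, (5|7)=-1; sign (−1)^0·-1^1·-1^2 = -1.
(a,b)_29: α=3, u≡1; β=2, v≡8 (mod 29); (1|29)=+1, (8|29)=-1; sign (−1)^0·+1^2·-1^3 = -1.
(a,b)_∞: sgn(-206770)=−, sgn(14105)=+, so +1.
(a,b)_2: α=3, β=-2; u≡7, v≡1 (mod 8); ε(u)ε(v)=1·0, αω(v)=3·0, βω(u)=-2·0; sum ≡ 0  ⇒  +1.
(a,b)_13: α=2, u≡11; β=1, v≡6 (mod 13); (11|13)=-1, (6|13)=-1; sign (−1)^0·-1^1·-1^2 = -1.
(a,b)_31: α=5, u≡24; β=3, v≡13 (mod 31); (24|31)=-1, (13|31)=-1; sign (−1)^1·-1^3·-1^5 = -1.
(-206770, 14105 / ℚ) ramifies at {7, 13, 29, 31}: a division algebra.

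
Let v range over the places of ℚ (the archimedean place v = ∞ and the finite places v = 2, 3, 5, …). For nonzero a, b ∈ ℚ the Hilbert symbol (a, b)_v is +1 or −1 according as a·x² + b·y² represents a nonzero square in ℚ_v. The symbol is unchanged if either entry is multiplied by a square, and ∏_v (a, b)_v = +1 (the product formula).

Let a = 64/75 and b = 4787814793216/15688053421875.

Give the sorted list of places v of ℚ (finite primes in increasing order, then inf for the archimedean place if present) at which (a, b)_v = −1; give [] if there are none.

Mod squares: a ≡ 3, b ≡ 4641. Check v ∈ {∞, 2, 3, 5, 7, 13, 17, 29}.
v=∞: 3 > 0 and 4641 > 0  ⇒  (a,b)_∞ = +1.
v=17: a=17^0·(≡14), b=17^-3·(≡4) mod 17; (14|17)=-1, (4|17)=+1; (−1)^{0·-3·8}·(-1)^-3·(+1)^0 = -1.
v=2: v_2(a)=6, v_2(b)=30; units ≡ 3, 1 (mod 8); ε·ε+αω+βω = 1·0+6·0+30·1 ≡ 0  ⇒  (a,b)_2 = +1.
v=13: a=13^0·(≡9), b=13^1·(≡7) mod 13; (9|13)=+1, (7|13)=-1; (−1)^{0·1·6}·(+1)^1·(-1)^0 = +1.
v=29: a=29^0·(≡14), b=29^-2·(≡16) mod 29; (14|29)=-1, (16|29)=+1; (−1)^{0·-2·14}·(-1)^-2·(+1)^0 = +1.
v=3: a=3^-1·(≡1), b=3^-5·(≡2) mod 3; (1|3)=+1, (2|3)=-1; (−1)^{-1·-5·1}·(+1)^-5·(-1)^-1 = +1.
v=5: a=5^-2·(≡3), b=5^-6·(≡4) mod 5; (3|5)=-1, (4|5)=+1; (−1)^{-2·-6·2}·(-1)^-6·(+1)^-2 = +1.
v=7: a=7^0·(≡3), b=7^3·(≡3) mod 7; (3|7)=-1, (3|7)=-1; (−1)^{0·3·3}·(-1)^3·(-1)^0 = -1.
(3, 4641 / ℚ) ramifies at {7, 17}: a division algebra.

[7, 17]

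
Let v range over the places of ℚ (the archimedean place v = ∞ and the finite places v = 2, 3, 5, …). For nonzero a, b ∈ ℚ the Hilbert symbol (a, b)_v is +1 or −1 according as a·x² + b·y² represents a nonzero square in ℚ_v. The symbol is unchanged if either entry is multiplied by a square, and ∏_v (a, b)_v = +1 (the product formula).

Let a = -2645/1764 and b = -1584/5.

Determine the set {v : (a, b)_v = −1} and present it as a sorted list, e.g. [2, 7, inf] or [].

[11, inf]

(a, b) ≡ (-5, -55) mod (ℚ^×)²; places V = {2, 3, 5, 7, 11, 23, ∞}.
(a,b)_2: α=-2, β=4; u≡3, v≡1 (mod 8); ε(u)ε(v)=1·0, αω(v)=-2·0, βω(u)=4·1; sum ≡ 0  ⇒  +1.
(a,b)_∞: sgn(-5)=−, sgn(-55)=−, so -1.
(a,b)_11: α=0, u≡7; β=1, v≡2 (mod 11); (7|11)=-1, (2|11)=-1; sign (−1)^0·-1^1·-1^0 = -1.
(a,b)_5: α=1, u≡4; β=-1, v≡1 (mod 5); (4|5)=+1, (1|5)=+1; sign (−1)^0·+1^-1·+1^1 = +1.
(a,b)_3: α=-2, u≡1; β=2, v≡2 (mod 3); (1|3)=+1, (2|3)=-1; sign (−1)^0·+1^2·-1^-2 = +1.
(a,b)_7: α=-2, u≡1; β=0, v≡1 (mod 7); (1|7)=+1, (1|7)=+1; sign (−1)^0·+1^0·+1^-2 = +1.
(a,b)_23: α=2, u≡4; β=0, v≡19 (mod 23); (4|23)=+1, (19|23)=-1; sign (−1)^0·+1^0·-1^2 = +1.
|Ram(-5, -55)| = 2, even; anisotropic at {11, ∞}.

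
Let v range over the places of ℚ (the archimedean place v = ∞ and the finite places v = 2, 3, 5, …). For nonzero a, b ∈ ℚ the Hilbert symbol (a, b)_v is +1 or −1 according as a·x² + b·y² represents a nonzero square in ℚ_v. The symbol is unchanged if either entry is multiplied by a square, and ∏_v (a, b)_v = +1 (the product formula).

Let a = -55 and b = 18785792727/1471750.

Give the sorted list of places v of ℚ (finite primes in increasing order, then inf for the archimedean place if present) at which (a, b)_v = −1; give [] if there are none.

(a, b) ≡ (-55, 17290) mod (ℚ^×)²; places V = {2, 3, 5, 7, 11, 13, 17, 19, 29, ∞}.
(a,b)_13: α=0, u≡10; β=1, v≡9 (mod 13); (10|13)=+1, (9|13)=+1; sign (−1)^0·+1^1·+1^0 = +1.
(a,b)_3: α=0, u≡2; β=6, v≡1 (mod 3); (2|3)=-1, (1|3)=+1; sign (−1)^0·-1^6·+1^0 = +1.
(a,b)_∞: sgn(-55)=−, sgn(17290)=+, so +1.
(a,b)_17: α=0, u≡13; β=2, v≡9 (mod 17); (13|17)=+1, (9|17)=+1; sign (−1)^0·+1^2·+1^0 = +1.
(a,b)_2: α=0, β=-1; u≡1, v≡5 (mod 8); ε(u)ε(v)=0·0, αω(v)=0·1, βω(u)=-1·0; sum ≡ 0  ⇒  +1.
(a,b)_5: α=1, u≡4; β=-3, v≡3 (mod 5); (4|5)=+1, (3|5)=-1; sign (−1)^0·+1^-3·-1^1 = -1.
(a,b)_7: α=0, u≡1; β=-1, v≡6 (mod 7); (1|7)=+1, (6|7)=-1; sign (−1)^0·+1^-1·-1^0 = +1.
(a,b)_11: α=1, u≡6; β=0, v≡4 (mod 11); (6|11)=-1, (4|11)=+1; sign (−1)^0·-1^0·+1^1 = +1.
(a,b)_29: α=0, u≡3; β=-2, v≡9 (mod 29); (3|29)=-1, (9|29)=+1; sign (−1)^0·-1^-2·+1^0 = +1.
(a,b)_19: α=0, u≡2; β=3, v≡6 (mod 19); (2|19)=-1, (6|19)=+1; sign (−1)^0·-1^3·+1^0 = -1.
(-55, 17290 / ℚ) ramifies at {5, 19}: a division algebra.

[5, 19]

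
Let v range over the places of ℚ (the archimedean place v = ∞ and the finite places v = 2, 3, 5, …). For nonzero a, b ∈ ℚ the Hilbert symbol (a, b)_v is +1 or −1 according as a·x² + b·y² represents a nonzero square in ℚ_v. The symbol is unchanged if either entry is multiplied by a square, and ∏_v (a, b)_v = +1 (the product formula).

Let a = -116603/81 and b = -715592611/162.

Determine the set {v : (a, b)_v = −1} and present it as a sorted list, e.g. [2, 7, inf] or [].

[2, inf]

(a, b) ≡ (-323, -38) mod (ℚ^×)²; places V = {2, 3, 17, 19, ∞}.
(a,b)_2: α=0, β=-1; u≡5, v≡5 (mod 8); ε(u)ε(v)=0·0, αω(v)=0·1, βω(u)=-1·1; sum ≡ 1  ⇒  -1.
(a,b)_∞: sgn(-323)=−, sgn(-38)=−, so -1.
(a,b)_19: α=3, u≡8; β=5, v≡11 (mod 19); (8|19)=-1, (11|19)=+1; sign (−1)^1·-1^5·+1^3 = +1.
(a,b)_17: α=1, u≡2; β=2, v≡4 (mod 17); (2|17)=+1, (4|17)=+1; sign (−1)^0·+1^2·+1^1 = +1.
(a,b)_3: α=-4, u≡1; β=-4, v≡1 (mod 3); (1|3)=+1, (1|3)=+1; sign (−1)^0·+1^-4·+1^-4 = +1.
(-323, -38 / ℚ) ramifies at {2, ∞}: a division algebra.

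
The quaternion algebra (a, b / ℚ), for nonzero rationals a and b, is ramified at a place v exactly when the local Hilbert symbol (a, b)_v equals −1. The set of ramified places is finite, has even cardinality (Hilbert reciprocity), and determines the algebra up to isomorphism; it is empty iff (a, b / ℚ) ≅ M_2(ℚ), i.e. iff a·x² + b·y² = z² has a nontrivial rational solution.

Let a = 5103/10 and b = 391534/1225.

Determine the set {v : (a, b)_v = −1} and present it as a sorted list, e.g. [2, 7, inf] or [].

[7, 13]

(a, b) ≡ (70, 286) mod (ℚ^×)²; places V = {2, 3, 5, 7, 11, 13, 37, ∞}.
(a,b)_3: α=6, u≡1; β=0, v≡1 (mod 3); (1|3)=+1, (1|3)=+1; sign (−1)^0·+1^0·+1^6 = +1.
(a,b)_37: α=0, u≡33; β=2, v≡16 (mod 37); (33|37)=+1, (16|37)=+1; sign (−1)^0·+1^2·+1^0 = +1.
(a,b)_5: α=-1, u≡4; β=-2, v≡1 (mod 5); (4|5)=+1, (1|5)=+1; sign (−1)^0·+1^-2·+1^-1 = +1.
(a,b)_13: α=0, u≡2; β=1, v≡12 (mod 13); (2|13)=-1, (12|13)=+1; sign (−1)^0·-1^1·+1^0 = -1.
(a,b)_11: α=0, u≡1; β=1, v≡5 (mod 11); (1|11)=+1, (5|11)=+1; sign (−1)^0·+1^1·+1^0 = +1.
(a,b)_2: α=-1, β=1; u≡3, v≡7 (mod 8); ε(u)ε(v)=1·1, αω(v)=-1·0, βω(u)=1·1; sum ≡ 0  ⇒  +1.
(a,b)_∞: sgn(70)=+, sgn(286)=+, so +1.
(a,b)_7: α=1, u≡5; β=-2, v≡6 (mod 7); (5|7)=-1, (6|7)=-1; sign (−1)^0·-1^-2·-1^1 = -1.
|Ram(70, 286)| = 2, even; anisotropic at {7, 13}.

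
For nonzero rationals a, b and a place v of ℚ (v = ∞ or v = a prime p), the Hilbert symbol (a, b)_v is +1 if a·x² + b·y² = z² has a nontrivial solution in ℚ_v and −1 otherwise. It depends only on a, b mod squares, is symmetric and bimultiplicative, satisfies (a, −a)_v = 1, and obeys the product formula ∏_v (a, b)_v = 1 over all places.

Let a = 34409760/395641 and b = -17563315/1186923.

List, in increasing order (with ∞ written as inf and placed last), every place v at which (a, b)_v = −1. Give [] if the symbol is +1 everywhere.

[3, 5, 11, 19]

Mod squares: a ≡ 43890, b ≡ -21945. Check v ∈ {∞, 2, 3, 5, 7, 11, 17, 19, 37}.
v=17: a=17^-2·(≡1), b=17^-2·(≡15) mod 17; (1|17)=+1, (15|17)=+1; (−1)^{-2·-2·8}·(+1)^-2·(+1)^-2 = +1.
v=11: a=11^1·(≡6), b=11^1·(≡7) mod 11; (6|11)=-1, (7|11)=-1; (−1)^{1·1·5}·(-1)^1·(-1)^1 = -1.
v=7: a=7^3·(≡3), b=7^5·(≡4) mod 7; (3|7)=-1, (4|7)=+1; (−1)^{3·5·3}·(-1)^5·(+1)^3 = +1.
v=3: a=3^1·(≡2), b=3^-1·(≡2) mod 3; (2|3)=-1, (2|3)=-1; (−1)^{1·-1·1}·(-1)^-1·(-1)^1 = -1.
v=37: a=37^-2·(≡29), b=37^-2·(≡25) mod 37; (29|37)=-1, (25|37)=+1; (−1)^{-2·-2·18}·(-1)^-2·(+1)^-2 = +1.
v=5: a=5^1·(≡2), b=5^1·(≡4) mod 5; (2|5)=-1, (4|5)=+1; (−1)^{1·1·2}·(-1)^1·(+1)^1 = -1.
v=∞: 43890 > 0 and -21945 < 0  ⇒  (a,b)_∞ = +1.
v=2: v_2(a)=5, v_2(b)=0; units ≡ 1, 7 (mod 8); ε·ε+αω+βω = 0·1+5·0+0·0 ≡ 0  ⇒  (a,b)_2 = +1.
v=19: a=19^1·(≡9), b=19^1·(≡5) mod 19; (9|19)=+1, (5|19)=+1; (−1)^{1·1·9}·(+1)^1·(+1)^1 = -1.
(43890, -21945 / ℚ) ramifies at {3, 5, 11, 19}: a division algebra.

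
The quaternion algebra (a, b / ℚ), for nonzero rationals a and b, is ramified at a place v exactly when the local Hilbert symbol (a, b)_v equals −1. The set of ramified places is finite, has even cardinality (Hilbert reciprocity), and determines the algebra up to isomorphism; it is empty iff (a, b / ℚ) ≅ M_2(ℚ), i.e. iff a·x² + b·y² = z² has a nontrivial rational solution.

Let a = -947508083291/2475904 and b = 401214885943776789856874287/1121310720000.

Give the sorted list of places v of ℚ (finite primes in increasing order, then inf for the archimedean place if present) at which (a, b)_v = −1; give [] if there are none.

Mod squares: a ≡ -6825434, b ≡ 225929. Check v ∈ {∞, 2, 3, 5, 7, 11, 19, 23, 29, 41, 47}.
v=2: v_2(a)=-7, v_2(b)=-14; units ≡ 3, 1 (mod 8); ε·ε+αω+βω = 1·0+-7·0+-14·1 ≡ 0  ⇒  (a,b)_2 = +1.
v=19: a=19^4·(≡10), b=19^5·(≡11) mod 19; (10|19)=-1, (11|19)=+1; (−1)^{4·5·9}·(-1)^5·(+1)^4 = -1.
v=47: a=47^1·(≡24), b=47^3·(≡23) mod 47; (24|47)=+1, (23|47)=-1; (−1)^{1·3·23}·(+1)^3·(-1)^1 = +1.
v=29: a=29^-2·(≡13), b=29^0·(≡2) mod 29; (13|29)=+1, (2|29)=-1; (−1)^{-2·0·14}·(+1)^0·(-1)^-2 = +1.
v=41: a=41^1·(≡14), b=41^2·(≡14) mod 41; (14|41)=-1, (14|41)=-1; (−1)^{1·2·20}·(-1)^2·(-1)^1 = -1.
v=3: a=3^0·(≡1), b=3^-2·(≡2) mod 3; (1|3)=+1, (2|3)=-1; (−1)^{0·-2·1}·(+1)^-2·(-1)^0 = +1.
v=23: a=23^-1·(≡22), b=23^-3·(≡18) mod 23; (22|23)=-1, (18|23)=+1; (−1)^{-1·-3·11}·(-1)^-3·(+1)^-1 = +1.
v=5: a=5^0·(≡1), b=5^-4·(≡1) mod 5; (1|5)=+1, (1|5)=+1; (−1)^{0·-4·2}·(+1)^-4·(+1)^0 = +1.
v=11: a=11^1·(≡3), b=11^5·(≡10) mod 11; (3|11)=+1, (10|11)=-1; (−1)^{1·5·5}·(+1)^5·(-1)^1 = +1.
v=∞: -6825434 < 0 and 225929 > 0  ⇒  (a,b)_∞ = +1.
v=7: a=7^3·(≡3), b=7^8·(≡4) mod 7; (3|7)=-1, (4|7)=+1; (−1)^{3·8·3}·(-1)^8·(+1)^3 = +1.
Ram(-6825434, 225929) = {19, 41}; no ℚ_19-point on the conic.

[19, 41]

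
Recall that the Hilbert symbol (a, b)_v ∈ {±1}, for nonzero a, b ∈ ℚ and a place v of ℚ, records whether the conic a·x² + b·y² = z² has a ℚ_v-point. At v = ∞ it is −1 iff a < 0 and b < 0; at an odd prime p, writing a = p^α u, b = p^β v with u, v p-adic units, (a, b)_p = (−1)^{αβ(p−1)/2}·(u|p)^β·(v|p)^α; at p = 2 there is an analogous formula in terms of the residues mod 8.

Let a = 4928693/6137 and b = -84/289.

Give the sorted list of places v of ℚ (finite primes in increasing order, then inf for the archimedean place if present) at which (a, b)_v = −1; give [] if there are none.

[]

(a, b) ≡ (1309, -21) mod (ℚ^×)²; places V = {2, 3, 7, 11, 17, 19, 23, ∞}.
(a,b)_3: α=0, u≡1; β=1, v≡2 (mod 3); (1|3)=+1, (2|3)=-1; sign (−1)^0·+1^1·-1^0 = +1.
(a,b)_23: α=2, u≡11; β=0, v≡13 (mod 23); (11|23)=-1, (13|23)=+1; sign (−1)^0·-1^0·+1^2 = +1.
(a,b)_17: α=-1, u≡9; β=-2, v≡1 (mod 17); (9|17)=+1, (1|17)=+1; sign (−1)^0·+1^-2·+1^-1 = +1.
(a,b)_2: α=0, β=2; u≡5, v≡3 (mod 8); ε(u)ε(v)=0·1, αω(v)=0·1, βω(u)=2·1; sum ≡ 0  ⇒  +1.
(a,b)_11: α=3, u≡4; β=0, v≡5 (mod 11); (4|11)=+1, (5|11)=+1; sign (−1)^0·+1^0·+1^3 = +1.
(a,b)_∞: sgn(1309)=+, sgn(-21)=−, so +1.
(a,b)_7: α=1, u≡5; β=1, v≡1 (mod 7); (5|7)=-1, (1|7)=+1; sign (−1)^1·-1^1·+1^1 = +1.
(a,b)_19: α=-2, u≡1; β=0, v≡17 (mod 19); (1|19)=+1, (17|19)=+1; sign (−1)^0·+1^0·+1^-2 = +1.
Every local symbol is +1, so the conic 1309·x² + -21·y² = z² has ℚ_v-points for all v and hence a ℚ-point; (a, b / ℚ) ≅ M_2(ℚ).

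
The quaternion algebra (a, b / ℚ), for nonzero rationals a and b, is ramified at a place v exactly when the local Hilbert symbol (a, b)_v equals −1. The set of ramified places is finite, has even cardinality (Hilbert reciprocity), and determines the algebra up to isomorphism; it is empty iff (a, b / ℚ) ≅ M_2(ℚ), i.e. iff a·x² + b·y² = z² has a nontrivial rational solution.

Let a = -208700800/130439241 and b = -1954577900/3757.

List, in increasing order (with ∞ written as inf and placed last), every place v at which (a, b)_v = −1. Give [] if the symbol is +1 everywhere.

(a, b) ≡ (-22, -143) mod (ℚ^×)²; places V = {2, 3, 5, 7, 11, 13, 17, 31, 43, 47, ∞}.
(a,b)_47: α=-2, u≡4; β=0, v≡13 (mod 47); (4|47)=+1, (13|47)=-1; sign (−1)^0·+1^0·-1^-2 = +1.
(a,b)_17: α=0, u≡12; β=-2, v≡11 (mod 17); (12|17)=-1, (11|17)=-1; sign (−1)^0·-1^-2·-1^0 = +1.
(a,b)_13: α=0, u≡3; β=-1, v≡8 (mod 13); (3|13)=+1, (8|13)=-1; sign (−1)^0·+1^-1·-1^0 = +1.
(a,b)_7: α=2, u≡3; β=0, v≡1 (mod 7); (3|7)=-1, (1|7)=+1; sign (−1)^0·-1^0·+1^2 = +1.
(a,b)_43: α=0, u≡25; β=2, v≡33 (mod 43); (25|43)=+1, (33|43)=-1; sign (−1)^0·+1^2·-1^0 = +1.
(a,b)_31: α=0, u≡18; β=2, v≡12 (mod 31); (18|31)=+1, (12|31)=-1; sign (−1)^0·+1^2·-1^0 = +1.
(a,b)_5: α=2, u≡3; β=2, v≡2 (mod 5); (3|5)=-1, (2|5)=-1; sign (−1)^0·-1^2·-1^2 = +1.
(a,b)_11: α=3, u≡3; β=1, v≡3 (mod 11); (3|11)=+1, (3|11)=+1; sign (−1)^1·+1^1·+1^3 = -1.
(a,b)_∞: sgn(-22)=−, sgn(-143)=−, so -1.
(a,b)_2: α=7, β=2; u≡5, v≡1 (mod 8); ε(u)ε(v)=0·0, αω(v)=7·0, βω(u)=2·1; sum ≡ 0  ⇒  +1.
(a,b)_3: α=-10, u≡2; β=0, v≡1 (mod 3); (2|3)=-1, (1|3)=+1; sign (−1)^0·-1^0·+1^-10 = +1.
|Ram(-22, -143)| = 2, even; anisotropic at {11, ∞}.

[11, inf]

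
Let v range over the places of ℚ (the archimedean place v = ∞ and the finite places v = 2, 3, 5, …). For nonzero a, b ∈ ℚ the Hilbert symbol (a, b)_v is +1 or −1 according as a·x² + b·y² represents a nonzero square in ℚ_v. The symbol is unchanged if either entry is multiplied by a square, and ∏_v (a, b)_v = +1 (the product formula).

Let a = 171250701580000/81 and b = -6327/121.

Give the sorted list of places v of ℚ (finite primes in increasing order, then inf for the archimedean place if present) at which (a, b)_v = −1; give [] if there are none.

[19, 41]

Mod squares: a ≡ 12509182, b ≡ -703. Check v ∈ {∞, 2, 3, 5, 7, 11, 19, 31, 37, 41}.
v=37: a=37^3·(≡19), b=37^1·(≡31) mod 37; (19|37)=-1, (31|37)=-1; (−1)^{3·1·18}·(-1)^1·(-1)^3 = +1.
v=41: a=41^1·(≡32), b=41^0·(≡27) mod 41; (32|41)=+1, (27|41)=-1; (−1)^{1·0·20}·(+1)^0·(-1)^1 = -1.
v=∞: 12509182 > 0 and -703 < 0  ⇒  (a,b)_∞ = +1.
v=7: a=7^1·(≡5), b=7^0·(≡4) mod 7; (5|7)=-1, (4|7)=+1; (−1)^{1·0·3}·(-1)^0·(+1)^1 = +1.
v=2: v_2(a)=5, v_2(b)=0; units ≡ 7, 1 (mod 8); ε·ε+αω+βω = 1·0+5·0+0·0 ≡ 0  ⇒  (a,b)_2 = +1.
v=11: a=11^0·(≡5), b=11^-2·(≡9) mod 11; (5|11)=+1, (9|11)=+1; (−1)^{0·-2·5}·(+1)^-2·(+1)^0 = +1.
v=3: a=3^-4·(≡1), b=3^2·(≡2) mod 3; (1|3)=+1, (2|3)=-1; (−1)^{-4·2·1}·(+1)^2·(-1)^-4 = +1.
v=31: a=31^1·(≡22), b=31^0·(≡1) mod 31; (22|31)=-1, (1|31)=+1; (−1)^{1·0·15}·(-1)^0·(+1)^1 = +1.
v=19: a=19^1·(≡7), b=19^1·(≡4) mod 19; (7|19)=+1, (4|19)=+1; (−1)^{1·1·9}·(+1)^1·(+1)^1 = -1.
v=5: a=5^4·(≡3), b=5^0·(≡3) mod 5; (3|5)=-1, (3|5)=-1; (−1)^{4·0·2}·(-1)^0·(-1)^4 = +1.
|Ram(12509182, -703)| = 2, even; anisotropic at {19, 41}.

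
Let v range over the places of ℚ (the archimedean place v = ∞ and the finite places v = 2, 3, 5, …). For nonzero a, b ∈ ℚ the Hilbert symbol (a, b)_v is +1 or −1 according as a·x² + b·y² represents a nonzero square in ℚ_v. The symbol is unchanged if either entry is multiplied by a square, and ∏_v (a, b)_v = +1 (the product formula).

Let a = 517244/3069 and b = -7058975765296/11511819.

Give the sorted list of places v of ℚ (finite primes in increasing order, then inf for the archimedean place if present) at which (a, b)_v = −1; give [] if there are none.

Mod squares: a ≡ 899899, b ≡ -1001. Check v ∈ {∞, 2, 3, 7, 11, 13, 29, 31}.
v=13: a=13^1·(≡8), b=13^1·(≡10) mod 13; (8|13)=-1, (10|13)=+1; (−1)^{1·1·6}·(-1)^1·(+1)^1 = -1.
v=11: a=11^-1·(≡6), b=11^-3·(≡6) mod 11; (6|11)=-1, (6|11)=-1; (−1)^{-1·-3·5}·(-1)^-3·(-1)^-1 = -1.
v=7: a=7^3·(≡1), b=7^9·(≡4) mod 7; (1|7)=+1, (4|7)=+1; (−1)^{3·9·3}·(+1)^9·(+1)^3 = -1.
v=2: v_2(a)=2, v_2(b)=4; units ≡ 3, 7 (mod 8); ε·ε+αω+βω = 1·1+2·0+4·1 ≡ 1  ⇒  (a,b)_2 = -1.
v=29: a=29^1·(≡23), b=29^2·(≡2) mod 29; (23|29)=+1, (2|29)=-1; (−1)^{1·2·14}·(+1)^2·(-1)^1 = -1.
v=31: a=31^-1·(≡17), b=31^-2·(≡15) mod 31; (17|31)=-1, (15|31)=-1; (−1)^{-1·-2·15}·(-1)^-2·(-1)^-1 = -1.
v=3: a=3^-2·(≡1), b=3^-2·(≡1) mod 3; (1|3)=+1, (1|3)=+1; (−1)^{-2·-2·1}·(+1)^-2·(+1)^-2 = +1.
v=∞: 899899 > 0 and -1001 < 0  ⇒  (a,b)_∞ = +1.
|Ram(899899, -1001)| = 6, even; anisotropic at {2, 7, 11, 13, 29, 31}.

[2, 7, 11, 13, 29, 31]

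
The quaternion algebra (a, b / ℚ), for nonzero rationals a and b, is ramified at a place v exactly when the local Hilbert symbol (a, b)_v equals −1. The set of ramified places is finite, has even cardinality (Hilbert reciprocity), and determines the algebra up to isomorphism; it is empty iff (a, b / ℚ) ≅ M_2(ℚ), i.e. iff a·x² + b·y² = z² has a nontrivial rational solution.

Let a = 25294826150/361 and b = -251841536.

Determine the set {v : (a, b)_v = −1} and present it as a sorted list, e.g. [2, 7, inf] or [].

[2, 23]

Mod squares: a ≡ 28934, b ≡ -851. Check v ∈ {∞, 2, 5, 11, 17, 19, 23, 37}.
v=37: a=37^1·(≡2), b=37^1·(≡29) mod 37; (2|37)=-1, (29|37)=-1; (−1)^{1·1·18}·(-1)^1·(-1)^1 = +1.
v=23: a=23^1·(≡18), b=23^1·(≡1) mod 23; (18|23)=+1, (1|23)=+1; (−1)^{1·1·11}·(+1)^1·(+1)^1 = -1.
v=5: a=5^2·(≡1), b=5^0·(≡4) mod 5; (1|5)=+1, (4|5)=+1; (−1)^{2·0·2}·(+1)^0·(+1)^2 = +1.
v=2: v_2(a)=1, v_2(b)=10; units ≡ 3, 5 (mod 8); ε·ε+αω+βω = 1·0+1·1+10·1 ≡ 1  ⇒  (a,b)_2 = -1.
v=∞: 28934 > 0 and -851 < 0  ⇒  (a,b)_∞ = +1.
v=17: a=17^3·(≡8), b=17^2·(≡13) mod 17; (8|17)=+1, (13|17)=+1; (−1)^{3·2·8}·(+1)^2·(+1)^3 = +1.
v=19: a=19^-2·(≡9), b=19^0·(≡6) mod 19; (9|19)=+1, (6|19)=+1; (−1)^{-2·0·9}·(+1)^0·(+1)^-2 = +1.
v=11: a=11^2·(≡4), b=11^0·(≡10) mod 11; (4|11)=+1, (10|11)=-1; (−1)^{2·0·5}·(+1)^0·(-1)^2 = +1.
|Ram(28934, -851)| = 2, even; anisotropic at {2, 23}.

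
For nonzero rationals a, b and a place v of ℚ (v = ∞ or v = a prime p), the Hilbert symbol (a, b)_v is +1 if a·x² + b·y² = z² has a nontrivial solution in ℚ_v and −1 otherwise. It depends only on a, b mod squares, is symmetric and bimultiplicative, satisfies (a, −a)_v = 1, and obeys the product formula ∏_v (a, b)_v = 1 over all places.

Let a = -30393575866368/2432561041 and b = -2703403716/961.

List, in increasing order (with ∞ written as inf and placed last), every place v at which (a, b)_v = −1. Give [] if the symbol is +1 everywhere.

[17, 41, 47, inf]

(a, b) ≡ (-425867, -1277601) mod (ℚ^×)²; places V = {2, 3, 11, 13, 17, 23, 31, 37, 41, 43, 47, ∞}.
(a,b)_13: α=1, u≡4; β=1, v≡9 (mod 13); (4|13)=+1, (9|13)=+1; sign (−1)^0·+1^1·+1^1 = +1.
(a,b)_2: α=16, β=2; u≡5, v≡7 (mod 8); ε(u)ε(v)=0·1, αω(v)=16·0, βω(u)=2·1; sum ≡ 0  ⇒  +1.
(a,b)_31: α=-2, u≡17; β=-2, v≡16 (mod 31); (17|31)=-1, (16|31)=+1; sign (−1)^0·-1^-2·+1^-2 = +1.
(a,b)_41: α=1, u≡27; β=1, v≡10 (mod 41); (27|41)=-1, (10|41)=+1; sign (−1)^0·-1^1·+1^1 = -1.
(a,b)_23: α=0, u≡6; β=2, v≡16 (mod 23); (6|23)=+1, (16|23)=+1; sign (−1)^0·+1^2·+1^0 = +1.
(a,b)_17: α=1, u≡10; β=1, v≡13 (mod 17); (10|17)=-1, (13|17)=+1; sign (−1)^0·-1^1·+1^1 = -1.
(a,b)_3: α=2, u≡1; β=1, v≡1 (mod 3); (1|3)=+1, (1|3)=+1; sign (−1)^0·+1^1·+1^2 = +1.
(a,b)_47: α=1, u≡41; β=1, v≡35 (mod 47); (41|47)=-1, (35|47)=-1; sign (−1)^1·-1^1·-1^1 = -1.
(a,b)_43: α=-2, u≡26; β=0, v≡9 (mod 43); (26|43)=-1, (9|43)=+1; sign (−1)^0·-1^0·+1^-2 = +1.
(a,b)_∞: sgn(-425867)=−, sgn(-1277601)=−, so -1.
(a,b)_11: α=2, u≡4; β=0, v≡5 (mod 11); (4|11)=+1, (5|11)=+1; sign (−1)^0·+1^0·+1^2 = +1.
(a,b)_37: α=-2, u≡25; β=0, v≡11 (mod 37); (25|37)=+1, (11|37)=+1; sign (−1)^0·+1^0·+1^-2 = +1.
|Ram(-425867, -1277601)| = 4, even; anisotropic at {17, 41, 47, ∞}.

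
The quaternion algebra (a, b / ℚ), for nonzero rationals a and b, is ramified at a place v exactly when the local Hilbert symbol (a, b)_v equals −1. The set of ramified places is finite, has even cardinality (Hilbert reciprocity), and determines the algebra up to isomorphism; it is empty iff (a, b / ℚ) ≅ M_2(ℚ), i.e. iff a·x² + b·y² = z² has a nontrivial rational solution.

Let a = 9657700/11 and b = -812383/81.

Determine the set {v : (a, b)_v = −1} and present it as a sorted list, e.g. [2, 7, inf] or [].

Mod squares: a ≡ 1062347, b ≡ -4807. Check v ∈ {∞, 2, 3, 5, 11, 13, 17, 19, 23}.
v=2: v_2(a)=2, v_2(b)=0; units ≡ 3, 1 (mod 8); ε·ε+αω+βω = 1·0+2·0+0·1 ≡ 0  ⇒  (a,b)_2 = +1.
v=3: a=3^0·(≡2), b=3^-4·(≡2) mod 3; (2|3)=-1, (2|3)=-1; (−1)^{0·-4·1}·(-1)^-4·(-1)^0 = +1.
v=23: a=23^1·(≡22), b=23^1·(≡14) mod 23; (22|23)=-1, (14|23)=-1; (−1)^{1·1·11}·(-1)^1·(-1)^1 = -1.
v=17: a=17^1·(≡1), b=17^0·(≡1) mod 17; (1|17)=+1, (1|17)=+1; (−1)^{1·0·8}·(+1)^0·(+1)^1 = +1.
v=11: a=11^-1·(≡8), b=11^1·(≡3) mod 11; (8|11)=-1, (3|11)=+1; (−1)^{-1·1·5}·(-1)^1·(+1)^-1 = +1.
v=5: a=5^2·(≡3), b=5^0·(≡2) mod 5; (3|5)=-1, (2|5)=-1; (−1)^{2·0·2}·(-1)^0·(-1)^2 = +1.
v=19: a=19^1·(≡8), b=19^1·(≡10) mod 19; (8|19)=-1, (10|19)=-1; (−1)^{1·1·9}·(-1)^1·(-1)^1 = -1.
v=13: a=13^1·(≡12), b=13^2·(≡1) mod 13; (12|13)=+1, (1|13)=+1; (−1)^{1·2·6}·(+1)^2·(+1)^1 = +1.
v=∞: 1062347 > 0 and -4807 < 0  ⇒  (a,b)_∞ = +1.
Ram(1062347, -4807) = {19, 23}; no ℚ_19-point on the conic.

[19, 23]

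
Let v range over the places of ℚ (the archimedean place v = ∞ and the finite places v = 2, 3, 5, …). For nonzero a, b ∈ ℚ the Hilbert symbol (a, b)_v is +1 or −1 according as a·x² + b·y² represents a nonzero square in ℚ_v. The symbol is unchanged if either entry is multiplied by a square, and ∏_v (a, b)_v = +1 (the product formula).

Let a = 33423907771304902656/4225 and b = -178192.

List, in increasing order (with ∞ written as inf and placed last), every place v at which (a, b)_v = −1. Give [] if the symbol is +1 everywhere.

[2, 37]

Mod squares: a ≡ 259, b ≡ -11137. Check v ∈ {∞, 2, 3, 5, 7, 13, 37, 43}.
v=13: a=13^-2·(≡1), b=13^0·(≡12) mod 13; (1|13)=+1, (12|13)=+1; (−1)^{-2·0·6}·(+1)^0·(+1)^-2 = +1.
v=37: a=37^3·(≡9), b=37^1·(≡31) mod 37; (9|37)=+1, (31|37)=-1; (−1)^{3·1·18}·(+1)^1·(-1)^3 = -1.
v=3: a=3^4·(≡1), b=3^0·(≡2) mod 3; (1|3)=+1, (2|3)=-1; (−1)^{4·0·1}·(+1)^0·(-1)^4 = +1.
v=43: a=43^2·(≡15), b=43^1·(≡27) mod 43; (15|43)=+1, (27|43)=-1; (−1)^{2·1·21}·(+1)^1·(-1)^2 = +1.
v=5: a=5^-2·(≡4), b=5^0·(≡3) mod 5; (4|5)=+1, (3|5)=-1; (−1)^{-2·0·2}·(+1)^0·(-1)^-2 = +1.
v=7: a=7^5·(≡1), b=7^1·(≡3) mod 7; (1|7)=+1, (3|7)=-1; (−1)^{5·1·3}·(+1)^1·(-1)^5 = +1.
v=∞: 259 > 0 and -11137 < 0  ⇒  (a,b)_∞ = +1.
v=2: v_2(a)=18, v_2(b)=4; units ≡ 3, 7 (mod 8); ε·ε+αω+βω = 1·1+18·0+4·1 ≡ 1  ⇒  (a,b)_2 = -1.
Ram(259, -11137) = {2, 37}; no ℚ_2-point on the conic.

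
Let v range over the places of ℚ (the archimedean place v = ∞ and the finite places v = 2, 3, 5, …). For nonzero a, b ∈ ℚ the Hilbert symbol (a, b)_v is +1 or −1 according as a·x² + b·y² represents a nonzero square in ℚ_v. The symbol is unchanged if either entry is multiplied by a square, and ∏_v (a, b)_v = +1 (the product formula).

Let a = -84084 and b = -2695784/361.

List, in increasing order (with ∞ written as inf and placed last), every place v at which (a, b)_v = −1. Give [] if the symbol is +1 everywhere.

[11, inf]

(a, b) ≡ (-429, -26) mod (ℚ^×)²; places V = {2, 3, 7, 11, 13, 19, 23, ∞}.
(a,b)_2: α=2, β=3; u≡3, v≡3 (mod 8); ε(u)ε(v)=1·1, αω(v)=2·1, βω(u)=3·1; sum ≡ 0  ⇒  +1.
(a,b)_23: α=0, u≡4; β=2, v≡15 (mod 23); (4|23)=+1, (15|23)=-1; sign (−1)^0·+1^2·-1^0 = +1.
(a,b)_∞: sgn(-429)=−, sgn(-26)=−, so -1.
(a,b)_11: α=1, u≡1; β=0, v≡7 (mod 11); (1|11)=+1, (7|11)=-1; sign (−1)^0·+1^0·-1^1 = -1.
(a,b)_19: α=0, u≡10; β=-2, v≡12 (mod 19); (10|19)=-1, (12|19)=-1; sign (−1)^0·-1^-2·-1^0 = +1.
(a,b)_13: α=1, u≡6; β=1, v≡6 (mod 13); (6|13)=-1, (6|13)=-1; sign (−1)^0·-1^1·-1^1 = +1.
(a,b)_3: α=1, u≡1; β=0, v≡1 (mod 3); (1|3)=+1, (1|3)=+1; sign (−1)^0·+1^0·+1^1 = +1.
(a,b)_7: α=2, u≡6; β=2, v≡1 (mod 7); (6|7)=-1, (1|7)=+1; sign (−1)^0·-1^2·+1^2 = +1.
(-429, -26 / ℚ) ramifies at {11, ∞}: a division algebra.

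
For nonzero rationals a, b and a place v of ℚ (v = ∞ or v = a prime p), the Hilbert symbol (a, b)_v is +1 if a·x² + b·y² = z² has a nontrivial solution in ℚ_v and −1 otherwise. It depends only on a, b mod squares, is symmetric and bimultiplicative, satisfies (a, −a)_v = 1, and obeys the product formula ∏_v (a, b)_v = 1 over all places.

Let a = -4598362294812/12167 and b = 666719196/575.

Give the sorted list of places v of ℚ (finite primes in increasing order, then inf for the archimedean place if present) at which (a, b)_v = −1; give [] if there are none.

Mod squares: a ≡ -3289, b ≡ 187473. Check v ∈ {∞, 2, 3, 5, 11, 13, 19, 23}.
v=23: a=23^-3·(≡9), b=23^-1·(≡13) mod 23; (9|23)=+1, (13|23)=+1; (−1)^{-3·-1·11}·(+1)^-1·(+1)^-3 = -1.
v=3: a=3^2·(≡2), b=3^1·(≡1) mod 3; (2|3)=-1, (1|3)=+1; (−1)^{2·1·1}·(-1)^1·(+1)^2 = -1.
v=11: a=11^5·(≡4), b=11^3·(≡3) mod 11; (4|11)=+1, (3|11)=+1; (−1)^{5·3·5}·(+1)^3·(+1)^5 = -1.
v=2: v_2(a)=2, v_2(b)=2; units ≡ 7, 1 (mod 8); ε·ε+αω+βω = 1·0+2·0+2·0 ≡ 0  ⇒  (a,b)_2 = +1.
v=5: a=5^0·(≡4), b=5^-2·(≡2) mod 5; (4|5)=+1, (2|5)=-1; (−1)^{0·-2·2}·(+1)^-2·(-1)^0 = +1.
v=19: a=19^2·(≡5), b=19^1·(≡6) mod 19; (5|19)=+1, (6|19)=+1; (−1)^{2·1·9}·(+1)^1·(+1)^2 = +1.
v=13: a=13^3·(≡11), b=13^3·(≡3) mod 13; (11|13)=-1, (3|13)=+1; (−1)^{3·3·6}·(-1)^3·(+1)^3 = -1.
v=∞: -3289 < 0 and 187473 > 0  ⇒  (a,b)_∞ = +1.
(-3289, 187473 / ℚ) ramifies at {3, 11, 13, 23}: a division algebra.

[3, 11, 13, 23]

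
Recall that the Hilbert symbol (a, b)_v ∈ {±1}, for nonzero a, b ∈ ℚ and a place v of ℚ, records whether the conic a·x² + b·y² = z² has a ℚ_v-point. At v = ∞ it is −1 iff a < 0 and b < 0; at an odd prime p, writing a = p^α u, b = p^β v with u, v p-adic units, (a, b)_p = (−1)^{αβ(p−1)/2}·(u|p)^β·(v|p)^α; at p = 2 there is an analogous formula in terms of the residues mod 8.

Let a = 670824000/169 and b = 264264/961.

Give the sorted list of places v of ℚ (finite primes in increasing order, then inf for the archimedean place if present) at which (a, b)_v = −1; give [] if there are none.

(a, b) ≡ (385, 546) mod (ℚ^×)²; places V = {2, 3, 5, 7, 11, 13, 31, ∞}.
(a,b)_13: α=-2, u≡2; β=1, v≡4 (mod 13); (2|13)=-1, (4|13)=+1; sign (−1)^0·-1^1·+1^-2 = -1.
(a,b)_31: α=0, u≡13; β=-2, v≡20 (mod 31); (13|31)=-1, (20|31)=+1; sign (−1)^0·-1^-2·+1^0 = +1.
(a,b)_2: α=6, β=3; u≡1, v≡1 (mod 8); ε(u)ε(v)=0·0, αω(v)=6·0, βω(u)=3·0; sum ≡ 0  ⇒  +1.
(a,b)_11: α=3, u≡6; β=2, v≡7 (mod 11); (6|11)=-1, (7|11)=-1; sign (−1)^0·-1^2·-1^3 = -1.
(a,b)_7: α=1, u≡5; β=1, v≡4 (mod 7); (5|7)=-1, (4|7)=+1; sign (−1)^1·-1^1·+1^1 = +1.
(a,b)_∞: sgn(385)=+, sgn(546)=+, so +1.
(a,b)_5: α=3, u≡3; β=0, v≡4 (mod 5); (3|5)=-1, (4|5)=+1; sign (−1)^0·-1^0·+1^3 = +1.
(a,b)_3: α=2, u≡1; β=1, v≡2 (mod 3); (1|3)=+1, (2|3)=-1; sign (−1)^0·+1^1·-1^2 = +1.
(385, 546 / ℚ) ramifies at {11, 13}: a division algebra.

[11, 13]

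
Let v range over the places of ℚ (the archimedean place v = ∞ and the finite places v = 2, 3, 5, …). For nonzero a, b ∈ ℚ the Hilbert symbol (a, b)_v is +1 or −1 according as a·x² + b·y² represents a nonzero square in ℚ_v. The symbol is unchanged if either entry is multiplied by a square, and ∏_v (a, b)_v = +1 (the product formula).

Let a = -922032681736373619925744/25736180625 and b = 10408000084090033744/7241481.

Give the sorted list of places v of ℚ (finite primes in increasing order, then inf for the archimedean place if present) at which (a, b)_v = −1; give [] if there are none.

[11, 37]

Mod squares: a ≡ -6919, b ≡ 131461. Check v ∈ {∞, 2, 3, 5, 7, 11, 13, 17, 19, 23, 31, 37, 47, 53}.
v=2: v_2(a)=4, v_2(b)=4; units ≡ 1, 5 (mod 8); ε·ε+αω+βω = 0·0+4·1+4·0 ≡ 0  ⇒  (a,b)_2 = +1.
v=∞: -6919 < 0 and 131461 > 0  ⇒  (a,b)_∞ = +1.
v=19: a=19^4·(≡6), b=19^3·(≡13) mod 19; (6|19)=+1, (13|19)=-1; (−1)^{4·3·9}·(+1)^3·(-1)^4 = +1.
v=3: a=3^-4·(≡2), b=3^-4·(≡1) mod 3; (2|3)=-1, (1|3)=+1; (−1)^{-4·-4·1}·(-1)^-4·(+1)^-4 = +1.
v=7: a=7^2·(≡4), b=7^0·(≡2) mod 7; (4|7)=+1, (2|7)=+1; (−1)^{2·0·3}·(+1)^0·(+1)^2 = +1.
v=11: a=11^3·(≡5), b=11^1·(≡5) mod 11; (5|11)=+1, (5|11)=+1; (−1)^{3·1·5}·(+1)^1·(+1)^3 = -1.
v=53: a=53^0·(≡13), b=53^2·(≡23) mod 53; (13|53)=+1, (23|53)=-1; (−1)^{0·2·26}·(+1)^2·(-1)^0 = +1.
v=13: a=13^0·(≡10), b=13^-2·(≡7) mod 13; (10|13)=+1, (7|13)=-1; (−1)^{0·-2·6}·(+1)^-2·(-1)^0 = +1.
v=47: a=47^6·(≡37), b=47^4·(≡21) mod 47; (37|47)=+1, (21|47)=+1; (−1)^{6·4·23}·(+1)^4·(+1)^6 = +1.
v=31: a=31^-2·(≡9), b=31^0·(≡15) mod 31; (9|31)=+1, (15|31)=-1; (−1)^{-2·0·15}·(+1)^0·(-1)^-2 = +1.
v=23: a=23^-2·(≡4), b=23^-2·(≡13) mod 23; (4|23)=+1, (13|23)=+1; (−1)^{-2·-2·11}·(+1)^-2·(+1)^-2 = +1.
v=17: a=17^1·(≡13), b=17^1·(≡4) mod 17; (13|17)=+1, (4|17)=+1; (−1)^{1·1·8}·(+1)^1·(+1)^1 = +1.
v=37: a=37^1·(≡17), b=37^1·(≡21) mod 37; (17|37)=-1, (21|37)=+1; (−1)^{1·1·18}·(-1)^1·(+1)^1 = -1.
v=5: a=5^-4·(≡4), b=5^0·(≡4) mod 5; (4|5)=+1, (4|5)=+1; (−1)^{-4·0·2}·(+1)^0·(+1)^-4 = +1.
(-6919, 131461 / ℚ) ramifies at {11, 37}: a division algebra.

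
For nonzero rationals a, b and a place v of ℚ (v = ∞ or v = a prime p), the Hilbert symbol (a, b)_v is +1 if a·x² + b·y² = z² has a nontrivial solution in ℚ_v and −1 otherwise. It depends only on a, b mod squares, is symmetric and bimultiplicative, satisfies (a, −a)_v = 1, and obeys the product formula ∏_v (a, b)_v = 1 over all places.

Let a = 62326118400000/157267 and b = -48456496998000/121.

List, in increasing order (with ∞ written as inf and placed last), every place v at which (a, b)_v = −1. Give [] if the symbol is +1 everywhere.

[7, 11]

Mod squares: a ≡ 2805, b ≡ -455. Check v ∈ {∞, 2, 3, 5, 7, 11, 13, 17, 29, 37}.
v=5: a=5^5·(≡4), b=5^3·(≡1) mod 5; (4|5)=+1, (1|5)=+1; (−1)^{5·3·2}·(+1)^3·(+1)^5 = +1.
v=11: a=11^-1·(≡6), b=11^-2·(≡8) mod 11; (6|11)=-1, (8|11)=-1; (−1)^{-1·-2·5}·(-1)^-2·(-1)^-1 = -1.
v=7: a=7^4·(≡3), b=7^5·(≡5) mod 7; (3|7)=-1, (5|7)=-1; (−1)^{4·5·3}·(-1)^5·(-1)^4 = -1.
v=2: v_2(a)=14, v_2(b)=4; units ≡ 5, 1 (mod 8); ε·ε+αω+βω = 0·0+14·0+4·1 ≡ 0  ⇒  (a,b)_2 = +1.
v=13: a=13^2·(≡12), b=13^1·(≡1) mod 13; (12|13)=+1, (1|13)=+1; (−1)^{2·1·6}·(+1)^1·(+1)^2 = +1.
v=3: a=3^1·(≡2), b=3^4·(≡1) mod 3; (2|3)=-1, (1|3)=+1; (−1)^{1·4·1}·(-1)^4·(+1)^1 = +1.
v=∞: 2805 > 0 and -455 < 0  ⇒  (a,b)_∞ = +1.
v=17: a=17^-1·(≡3), b=17^0·(≡9) mod 17; (3|17)=-1, (9|17)=+1; (−1)^{-1·0·8}·(-1)^0·(+1)^-1 = +1.
v=37: a=37^0·(≡25), b=37^2·(≡36) mod 37; (25|37)=+1, (36|37)=+1; (−1)^{0·2·18}·(+1)^2·(+1)^0 = +1.
v=29: a=29^-2·(≡15), b=29^0·(≡22) mod 29; (15|29)=-1, (22|29)=+1; (−1)^{-2·0·14}·(-1)^0·(+1)^-2 = +1.
|Ram(2805, -455)| = 2, even; anisotropic at {7, 11}.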